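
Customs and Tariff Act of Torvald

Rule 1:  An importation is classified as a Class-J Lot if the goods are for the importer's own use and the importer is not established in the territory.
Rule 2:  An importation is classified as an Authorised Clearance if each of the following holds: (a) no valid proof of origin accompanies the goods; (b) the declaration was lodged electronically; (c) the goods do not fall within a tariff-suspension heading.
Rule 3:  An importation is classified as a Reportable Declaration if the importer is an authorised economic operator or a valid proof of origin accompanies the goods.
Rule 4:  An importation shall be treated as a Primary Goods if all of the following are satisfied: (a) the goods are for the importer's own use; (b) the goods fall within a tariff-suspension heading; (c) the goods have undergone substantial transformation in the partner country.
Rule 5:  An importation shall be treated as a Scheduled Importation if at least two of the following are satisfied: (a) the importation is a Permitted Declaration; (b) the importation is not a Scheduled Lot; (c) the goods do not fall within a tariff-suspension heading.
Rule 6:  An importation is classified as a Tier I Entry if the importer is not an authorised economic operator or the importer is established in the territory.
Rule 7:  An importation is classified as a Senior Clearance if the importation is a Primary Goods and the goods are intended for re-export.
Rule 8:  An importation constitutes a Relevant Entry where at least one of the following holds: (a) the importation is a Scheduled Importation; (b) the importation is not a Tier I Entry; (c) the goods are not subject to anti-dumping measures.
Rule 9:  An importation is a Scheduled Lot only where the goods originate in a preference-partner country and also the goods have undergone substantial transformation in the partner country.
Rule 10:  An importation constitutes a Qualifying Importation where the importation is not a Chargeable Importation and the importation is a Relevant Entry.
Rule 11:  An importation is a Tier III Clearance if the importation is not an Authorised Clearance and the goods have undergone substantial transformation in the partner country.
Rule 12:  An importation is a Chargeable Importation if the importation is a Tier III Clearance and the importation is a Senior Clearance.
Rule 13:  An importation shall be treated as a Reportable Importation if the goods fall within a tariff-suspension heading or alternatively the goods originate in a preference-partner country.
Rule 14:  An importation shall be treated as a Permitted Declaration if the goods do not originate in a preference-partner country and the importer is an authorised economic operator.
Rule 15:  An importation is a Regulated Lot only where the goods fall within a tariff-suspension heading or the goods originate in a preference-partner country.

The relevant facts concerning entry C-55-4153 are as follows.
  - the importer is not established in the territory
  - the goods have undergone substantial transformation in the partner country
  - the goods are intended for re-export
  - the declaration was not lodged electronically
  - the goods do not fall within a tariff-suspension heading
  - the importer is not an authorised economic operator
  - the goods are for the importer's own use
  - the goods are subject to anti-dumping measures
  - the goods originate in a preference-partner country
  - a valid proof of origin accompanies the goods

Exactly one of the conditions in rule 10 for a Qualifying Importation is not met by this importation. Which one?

rule 2 — Authorised Clearance: [no valid proof of origin accompanies the goods? no] AND [the declaration was lodged electronically? no] AND [the goods do not fall within a tariff-suspension heading? yes] → not satisfied.
rule 11 — Tier III Clearance: [not an Authorised Clearance (rule 2)? yes] AND [the goods have undergone substantial transformation in the partner country? yes] → satisfied.
rule 4 — Primary Goods: [the goods are for the importer's own use? yes] AND [the goods fall within a tariff-suspension heading? no] AND [the goods have undergone substantial transformation in the partner country? yes] → not satisfied.
rule 7 — Senior Clearance: [Primary Goods (rule 4)? no] AND [the goods are intended for re-export? yes] → not satisfied.
rule 12 — Chargeable Importation: [Tier III Clearance (rule 11)? yes] AND [Senior Clearance (rule 7)? no] → not satisfied.
rule 14 — Permitted Declaration: [the goods do not originate in a preference-partner country? no] AND [the importer is an authorised economic operator? no] → not satisfied.
rule 9 — Scheduled Lot: [the goods originate in a preference-partner country? yes] AND [the goods have undergone substantial transformation in the partner country? yes] → satisfied.
rule 5 — Scheduled Importation: Permitted Declaration (rule 14)? no; not a Scheduled Lot (rule 9)? no; the goods do not fall within a tariff-suspension heading? yes — 1 of 3 hold (need ≥2) → not satisfied.
rule 6 — Tier I Entry: [the importer is not an authorised economic operator? yes] OR [the importer is established in the territory? no] → satisfied.
rule 8 — Relevant Entry: [Scheduled Importation (rule 5)? no] OR [not a Tier I Entry (rule 6)? no] OR [the goods are not subject to anti-dumping measures? no] → not satisfied.
rule 10 — Qualifying Importation: [not a Chargeable Importation (rule 12)? yes] AND [Relevant Entry (rule 8)? no] → not satisfied.

Relevant Entry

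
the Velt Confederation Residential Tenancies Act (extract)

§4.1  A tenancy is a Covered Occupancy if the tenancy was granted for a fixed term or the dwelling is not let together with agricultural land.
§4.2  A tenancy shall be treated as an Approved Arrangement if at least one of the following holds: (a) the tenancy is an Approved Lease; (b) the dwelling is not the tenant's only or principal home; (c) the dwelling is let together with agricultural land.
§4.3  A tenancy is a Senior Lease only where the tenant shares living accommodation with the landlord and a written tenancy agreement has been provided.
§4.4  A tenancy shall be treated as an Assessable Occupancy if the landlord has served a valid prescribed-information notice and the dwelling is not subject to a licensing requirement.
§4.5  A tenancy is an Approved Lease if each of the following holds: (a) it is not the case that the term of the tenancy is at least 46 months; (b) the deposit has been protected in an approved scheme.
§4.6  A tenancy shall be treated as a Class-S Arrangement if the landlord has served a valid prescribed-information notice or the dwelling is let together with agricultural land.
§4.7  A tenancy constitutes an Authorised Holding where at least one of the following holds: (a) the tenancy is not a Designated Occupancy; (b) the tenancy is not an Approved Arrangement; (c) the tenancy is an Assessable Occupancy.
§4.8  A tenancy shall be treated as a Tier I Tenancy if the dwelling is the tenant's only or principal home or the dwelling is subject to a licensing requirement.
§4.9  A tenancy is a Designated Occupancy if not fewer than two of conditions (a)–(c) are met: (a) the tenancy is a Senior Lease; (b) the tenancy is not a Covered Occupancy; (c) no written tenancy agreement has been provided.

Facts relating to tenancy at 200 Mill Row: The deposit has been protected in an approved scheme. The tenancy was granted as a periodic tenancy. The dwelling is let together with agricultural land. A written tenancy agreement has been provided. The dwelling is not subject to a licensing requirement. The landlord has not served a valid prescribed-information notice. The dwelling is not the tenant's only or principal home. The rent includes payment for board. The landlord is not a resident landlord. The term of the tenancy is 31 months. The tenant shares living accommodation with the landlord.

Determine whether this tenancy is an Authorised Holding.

§4.3 — Senior Lease: [the tenant shares living accommodation with the landlord? yes] AND [a written tenancy agreement has been provided? yes] → satisfied.
§4.1 — Covered Occupancy: [the tenancy was granted for a fixed term? no] OR [the dwelling is not let together with agricultural land? no] → not satisfied.
§4.9 — Designated Occupancy: Senior Lease (§4.3)? yes; not a Covered Occupancy (§4.1)? yes; no written tenancy agreement has been provided? no — 2 of 3 hold (need ≥2) → satisfied.
§4.5 — Approved Lease: [term of the tenancy: 31 months ≥ 46 months? no, so negated condition yes] AND [the deposit has been protected in an approved scheme? yes] → satisfied.
§4.2 — Approved Arrangement: [Approved Lease (§4.5)? yes] OR [the dwelling is not the tenant's only or principal home? yes] OR [the dwelling is let together with agricultural land? yes] → satisfied.
§4.4 — Assessable Occupancy: [the landlord has served a valid prescribed-information notice? no] AND [the dwelling is not subject to a licensing requirement? yes] → not satisfied.
§4.7 — Authorised Holding: [not a Designated Occupancy (§4.9)? no] OR [not an Approved Arrangement (§4.2)? no] OR [Assessable Occupancy (§4.4)? no] → not satisfied.

No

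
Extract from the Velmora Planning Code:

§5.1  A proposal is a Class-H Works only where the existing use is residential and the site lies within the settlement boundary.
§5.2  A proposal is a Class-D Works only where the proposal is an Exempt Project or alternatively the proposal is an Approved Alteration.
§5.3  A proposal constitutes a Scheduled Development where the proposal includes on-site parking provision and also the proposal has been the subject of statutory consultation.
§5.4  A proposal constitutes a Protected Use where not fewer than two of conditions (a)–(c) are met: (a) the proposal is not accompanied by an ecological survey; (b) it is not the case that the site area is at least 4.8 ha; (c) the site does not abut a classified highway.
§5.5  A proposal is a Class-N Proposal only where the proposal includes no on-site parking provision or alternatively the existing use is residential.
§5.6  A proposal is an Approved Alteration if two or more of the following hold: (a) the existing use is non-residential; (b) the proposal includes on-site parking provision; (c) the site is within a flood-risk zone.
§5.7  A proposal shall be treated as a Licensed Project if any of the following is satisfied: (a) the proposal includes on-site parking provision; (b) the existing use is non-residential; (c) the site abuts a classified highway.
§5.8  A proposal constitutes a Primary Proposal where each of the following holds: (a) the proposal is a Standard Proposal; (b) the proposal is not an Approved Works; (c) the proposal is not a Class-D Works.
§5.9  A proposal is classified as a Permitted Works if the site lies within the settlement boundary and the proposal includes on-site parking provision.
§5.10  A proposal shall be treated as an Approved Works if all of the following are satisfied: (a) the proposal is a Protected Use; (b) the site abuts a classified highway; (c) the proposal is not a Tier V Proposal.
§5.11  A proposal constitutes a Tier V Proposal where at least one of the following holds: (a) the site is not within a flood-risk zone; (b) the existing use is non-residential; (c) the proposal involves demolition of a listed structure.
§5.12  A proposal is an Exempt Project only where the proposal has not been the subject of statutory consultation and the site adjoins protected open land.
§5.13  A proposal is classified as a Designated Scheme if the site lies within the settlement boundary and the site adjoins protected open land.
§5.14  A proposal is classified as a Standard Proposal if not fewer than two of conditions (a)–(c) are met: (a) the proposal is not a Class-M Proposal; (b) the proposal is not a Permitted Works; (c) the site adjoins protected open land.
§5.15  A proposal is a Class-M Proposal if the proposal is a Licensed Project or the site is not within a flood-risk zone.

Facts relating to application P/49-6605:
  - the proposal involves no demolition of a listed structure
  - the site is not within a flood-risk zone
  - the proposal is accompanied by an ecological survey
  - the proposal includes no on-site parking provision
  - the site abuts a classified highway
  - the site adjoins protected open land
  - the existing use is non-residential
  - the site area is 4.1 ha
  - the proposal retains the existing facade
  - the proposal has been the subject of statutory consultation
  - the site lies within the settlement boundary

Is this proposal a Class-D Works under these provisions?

No

§5.12 — Exempt Project: [the proposal has not been the subject of statutory consultation? no] AND [the site adjoins protected open land? yes] → not satisfied.
§5.6 — Approved Alteration: the existing use is non-residential? yes; the proposal includes on-site parking provision? no; the site is within a flood-risk zone? no — 1 of 3 hold (need ≥2) → not satisfied.
§5.2 — Class-D Works: [Exempt Project (§5.12)? no] OR [Approved Alteration (§5.6)? no] → not satisfied.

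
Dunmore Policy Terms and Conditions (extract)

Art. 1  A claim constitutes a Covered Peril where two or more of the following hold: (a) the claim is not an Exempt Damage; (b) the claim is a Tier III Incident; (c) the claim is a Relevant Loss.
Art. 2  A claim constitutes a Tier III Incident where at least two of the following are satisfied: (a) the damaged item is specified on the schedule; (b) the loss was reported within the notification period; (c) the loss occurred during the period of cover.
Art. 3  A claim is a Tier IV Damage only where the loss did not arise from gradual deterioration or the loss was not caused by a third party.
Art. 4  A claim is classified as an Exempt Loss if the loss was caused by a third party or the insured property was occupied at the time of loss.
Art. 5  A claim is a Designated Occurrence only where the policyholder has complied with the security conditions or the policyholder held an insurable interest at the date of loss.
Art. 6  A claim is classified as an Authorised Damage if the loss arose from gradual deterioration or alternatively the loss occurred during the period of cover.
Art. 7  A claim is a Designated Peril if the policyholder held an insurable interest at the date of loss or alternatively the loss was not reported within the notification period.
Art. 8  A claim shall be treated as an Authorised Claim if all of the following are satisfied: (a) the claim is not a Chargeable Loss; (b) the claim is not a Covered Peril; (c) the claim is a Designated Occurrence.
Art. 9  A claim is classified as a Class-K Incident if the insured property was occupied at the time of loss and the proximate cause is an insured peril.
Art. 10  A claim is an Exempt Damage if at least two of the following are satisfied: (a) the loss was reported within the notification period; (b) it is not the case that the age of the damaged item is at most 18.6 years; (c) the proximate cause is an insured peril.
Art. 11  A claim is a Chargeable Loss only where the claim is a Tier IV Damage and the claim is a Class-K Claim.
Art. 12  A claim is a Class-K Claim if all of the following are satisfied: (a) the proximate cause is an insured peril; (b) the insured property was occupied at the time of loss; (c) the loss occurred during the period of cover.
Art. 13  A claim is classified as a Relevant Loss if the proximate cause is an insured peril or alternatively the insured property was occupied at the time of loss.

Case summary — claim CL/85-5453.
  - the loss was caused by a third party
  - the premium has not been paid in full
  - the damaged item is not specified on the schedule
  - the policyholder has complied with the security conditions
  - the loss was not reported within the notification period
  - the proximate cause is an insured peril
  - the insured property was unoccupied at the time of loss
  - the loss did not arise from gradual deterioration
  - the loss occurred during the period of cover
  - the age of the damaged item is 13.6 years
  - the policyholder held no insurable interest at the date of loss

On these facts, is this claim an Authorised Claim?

No

article 3 — Tier IV Damage: [the loss did not arise from gradual deterioration? yes] OR [the loss was not caused by a third party? no] → satisfied.
article 12 — Class-K Claim: [the proximate cause is an insured peril? yes] AND [the insured property was occupied at the time of loss? no] AND [the loss occurred during the period of cover? yes] → not satisfied.
article 11 — Chargeable Loss: [Tier IV Damage (article 3)? yes] AND [Class-K Claim (article 12)? no] → not satisfied.
article 10 — Exempt Damage: the loss was reported within the notification period? no; age of the damaged item: 13.6 years ≤ 18.6 years? yes, so negated condition no; the proximate cause is an insured peril? yes — 1 of 3 hold (need ≥2) → not satisfied.
article 2 — Tier III Incident: the damaged item is specified on the schedule? no; the loss was reported within the notification period? no; the loss occurred during the period of cover? yes — 1 of 3 hold (need ≥2) → not satisfied.
article 13 — Relevant Loss: [the proximate cause is an insured peril? yes] OR [the insured property was occupied at the time of loss? no] → satisfied.
article 1 — Covered Peril: not an Exempt Damage (article 10)? yes; Tier III Incident (article 2)? no; Relevant Loss (article 13)? yes — 2 of 3 hold (need ≥2) → satisfied.
article 5 — Designated Occurrence: [the policyholder has complied with the security conditions? yes] OR [the policyholder held an insurable interest at the date of loss? no] → satisfied.
article 8 — Authorised Claim: [not a Chargeable Loss (article 11)? yes] AND [not a Covered Peril (article 1)? no] AND [Designated Occurrence (article 5)? yes] → not satisfied.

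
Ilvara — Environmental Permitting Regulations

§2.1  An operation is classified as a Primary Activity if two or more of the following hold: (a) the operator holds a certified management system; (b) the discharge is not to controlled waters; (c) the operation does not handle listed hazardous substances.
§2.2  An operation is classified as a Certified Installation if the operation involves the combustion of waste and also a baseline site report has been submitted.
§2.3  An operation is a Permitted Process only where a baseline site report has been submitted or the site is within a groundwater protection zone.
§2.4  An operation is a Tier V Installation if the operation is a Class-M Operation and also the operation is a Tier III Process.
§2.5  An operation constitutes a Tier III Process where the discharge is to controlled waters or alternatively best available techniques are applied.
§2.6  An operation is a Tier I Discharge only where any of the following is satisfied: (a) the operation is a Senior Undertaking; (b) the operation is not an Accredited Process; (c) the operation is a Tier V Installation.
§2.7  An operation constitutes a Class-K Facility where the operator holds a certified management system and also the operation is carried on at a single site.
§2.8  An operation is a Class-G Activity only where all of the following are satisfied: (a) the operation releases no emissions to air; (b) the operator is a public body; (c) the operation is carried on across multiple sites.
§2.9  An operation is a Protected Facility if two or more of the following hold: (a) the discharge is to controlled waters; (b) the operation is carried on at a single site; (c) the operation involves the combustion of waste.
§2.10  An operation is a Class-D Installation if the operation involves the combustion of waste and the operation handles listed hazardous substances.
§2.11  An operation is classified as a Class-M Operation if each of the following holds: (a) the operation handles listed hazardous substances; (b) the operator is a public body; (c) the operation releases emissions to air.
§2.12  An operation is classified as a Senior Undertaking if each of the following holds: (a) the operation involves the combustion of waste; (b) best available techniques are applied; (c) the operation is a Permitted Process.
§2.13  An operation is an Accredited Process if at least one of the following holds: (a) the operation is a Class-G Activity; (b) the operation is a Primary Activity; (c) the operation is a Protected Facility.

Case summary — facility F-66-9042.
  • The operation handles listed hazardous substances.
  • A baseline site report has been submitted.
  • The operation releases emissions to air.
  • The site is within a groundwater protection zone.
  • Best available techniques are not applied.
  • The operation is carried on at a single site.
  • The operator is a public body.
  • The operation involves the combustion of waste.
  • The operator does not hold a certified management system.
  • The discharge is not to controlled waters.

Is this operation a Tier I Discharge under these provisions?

No

§2.3 — Permitted Process: [a baseline site report has been submitted? yes] OR [the site is within a groundwater protection zone? yes] → satisfied.
§2.12 — Senior Undertaking: [the operation involves the combustion of waste? yes] AND [best available techniques are applied? no] AND [Permitted Process (§2.3)? yes] → not satisfied.
§2.8 — Class-G Activity: [the operation releases no emissions to air? no] AND [the operator is a public body? yes] AND [the operation is carried on across multiple sites? no] → not satisfied.
§2.1 — Primary Activity: the operator holds a certified management system? no; the discharge is not to controlled waters? yes; the operation does not handle listed hazardous substances? no — 1 of 3 hold (need ≥2) → not satisfied.
§2.9 — Protected Facility: the discharge is to controlled waters? no; the operation is carried on at a single site? yes; the operation involves the combustion of waste? yes — 2 of 3 hold (need ≥2) → satisfied.
§2.13 — Accredited Process: [Class-G Activity (§2.8)? no] OR [Primary Activity (§2.1)? no] OR [Protected Facility (§2.9)? yes] → satisfied.
§2.11 — Class-M Operation: [the operation handles listed hazardous substances? yes] AND [the operator is a public body? yes] AND [the operation releases emissions to air? yes] → satisfied.
§2.5 — Tier III Process: [the discharge is to controlled waters? no] OR [best available techniques are applied? no] → not satisfied.
§2.4 — Tier V Installation: [Class-M Operation (§2.11)? yes] AND [Tier III Process (§2.5)? no] → not satisfied.
§2.6 — Tier I Discharge: [Senior Undertaking (§2.12)? no] OR [not an Accredited Process (§2.13)? no] OR [Tier V Installation (§2.4)? no] → not satisfied.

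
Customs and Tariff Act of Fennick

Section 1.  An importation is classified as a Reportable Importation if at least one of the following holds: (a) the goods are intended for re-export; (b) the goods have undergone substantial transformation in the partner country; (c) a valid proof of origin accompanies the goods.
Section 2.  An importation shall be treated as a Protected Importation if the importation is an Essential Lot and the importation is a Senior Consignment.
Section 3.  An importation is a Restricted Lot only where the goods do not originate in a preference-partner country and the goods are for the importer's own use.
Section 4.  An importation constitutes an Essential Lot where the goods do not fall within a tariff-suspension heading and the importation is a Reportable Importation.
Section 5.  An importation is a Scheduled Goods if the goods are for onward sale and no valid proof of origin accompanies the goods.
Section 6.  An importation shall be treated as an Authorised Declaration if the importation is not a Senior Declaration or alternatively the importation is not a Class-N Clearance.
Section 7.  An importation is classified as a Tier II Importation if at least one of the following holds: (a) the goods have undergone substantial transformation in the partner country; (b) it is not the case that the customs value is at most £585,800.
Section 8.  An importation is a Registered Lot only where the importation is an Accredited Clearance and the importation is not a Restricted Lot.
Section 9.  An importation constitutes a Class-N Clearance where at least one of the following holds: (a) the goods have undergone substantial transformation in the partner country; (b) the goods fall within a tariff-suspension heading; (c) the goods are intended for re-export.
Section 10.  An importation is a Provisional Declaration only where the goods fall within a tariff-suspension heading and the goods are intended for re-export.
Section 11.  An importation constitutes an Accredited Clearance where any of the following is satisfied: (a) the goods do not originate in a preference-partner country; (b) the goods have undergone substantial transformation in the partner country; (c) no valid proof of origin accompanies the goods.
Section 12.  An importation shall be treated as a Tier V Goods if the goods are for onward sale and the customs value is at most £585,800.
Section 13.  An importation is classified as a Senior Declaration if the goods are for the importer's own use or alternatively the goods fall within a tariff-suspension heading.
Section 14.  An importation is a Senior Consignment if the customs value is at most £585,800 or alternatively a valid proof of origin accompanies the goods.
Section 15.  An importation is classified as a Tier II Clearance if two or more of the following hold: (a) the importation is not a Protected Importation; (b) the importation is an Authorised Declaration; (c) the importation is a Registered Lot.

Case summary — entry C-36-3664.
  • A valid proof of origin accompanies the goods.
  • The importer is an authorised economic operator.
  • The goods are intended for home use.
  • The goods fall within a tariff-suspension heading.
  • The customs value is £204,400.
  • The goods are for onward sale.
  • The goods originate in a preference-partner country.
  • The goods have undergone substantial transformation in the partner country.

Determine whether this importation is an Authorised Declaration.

section 13 — Senior Declaration: [the goods are for the importer's own use? no] OR [the goods fall within a tariff-suspension heading? yes] → satisfied.
section 9 — Class-N Clearance: [the goods have undergone substantial transformation in the partner country? yes] OR [the goods fall within a tariff-suspension heading? yes] OR [the goods are intended for re-export? no] → satisfied.
section 6 — Authorised Declaration: [not a Senior Declaration (section 13)? no] OR [not a Class-N Clearance (section 9)? no] → not satisfied.

No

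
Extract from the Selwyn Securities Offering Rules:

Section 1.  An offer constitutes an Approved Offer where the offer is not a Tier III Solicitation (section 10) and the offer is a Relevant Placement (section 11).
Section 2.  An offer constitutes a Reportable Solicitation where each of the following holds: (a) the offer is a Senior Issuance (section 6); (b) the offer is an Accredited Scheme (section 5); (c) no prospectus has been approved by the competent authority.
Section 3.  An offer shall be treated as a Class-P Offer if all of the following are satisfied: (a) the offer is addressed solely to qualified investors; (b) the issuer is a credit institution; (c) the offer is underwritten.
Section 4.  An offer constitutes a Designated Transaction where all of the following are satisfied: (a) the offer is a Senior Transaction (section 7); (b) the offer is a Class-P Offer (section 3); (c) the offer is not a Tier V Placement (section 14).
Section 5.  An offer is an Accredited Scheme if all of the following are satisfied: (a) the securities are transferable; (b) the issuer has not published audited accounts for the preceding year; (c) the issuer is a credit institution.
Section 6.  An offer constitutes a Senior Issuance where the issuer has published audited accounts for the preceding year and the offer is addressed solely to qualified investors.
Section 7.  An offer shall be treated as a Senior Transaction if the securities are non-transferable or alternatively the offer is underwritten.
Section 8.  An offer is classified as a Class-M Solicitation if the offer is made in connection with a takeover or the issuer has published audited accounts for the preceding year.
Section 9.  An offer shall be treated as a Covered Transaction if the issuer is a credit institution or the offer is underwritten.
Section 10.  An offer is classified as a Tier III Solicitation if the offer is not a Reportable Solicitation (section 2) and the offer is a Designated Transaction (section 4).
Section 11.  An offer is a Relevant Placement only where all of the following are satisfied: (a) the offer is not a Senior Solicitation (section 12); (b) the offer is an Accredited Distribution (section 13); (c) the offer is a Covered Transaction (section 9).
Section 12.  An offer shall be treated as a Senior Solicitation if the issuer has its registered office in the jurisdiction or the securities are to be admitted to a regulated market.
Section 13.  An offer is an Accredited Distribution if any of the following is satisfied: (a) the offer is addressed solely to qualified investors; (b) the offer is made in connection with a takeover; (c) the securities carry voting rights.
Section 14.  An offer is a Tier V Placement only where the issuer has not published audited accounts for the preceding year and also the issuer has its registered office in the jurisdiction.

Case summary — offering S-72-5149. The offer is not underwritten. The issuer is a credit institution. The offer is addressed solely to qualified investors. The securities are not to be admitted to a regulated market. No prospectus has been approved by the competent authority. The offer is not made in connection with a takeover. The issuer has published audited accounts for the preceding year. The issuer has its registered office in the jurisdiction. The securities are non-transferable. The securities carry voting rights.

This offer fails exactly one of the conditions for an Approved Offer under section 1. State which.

Under section 6: the issuer has published audited accounts for the preceding year? yes; and the offer is addressed solely to qualified investors? yes. So the offer is a Senior Issuance.
Under section 5: the securities are transferable? no; and the issuer has not published audited accounts for the preceding year? no; and the issuer is a credit institution? yes. So the offer is not an Accredited Scheme.
Under section 2: Senior Issuance (section 6)? yes; and Accredited Scheme (section 5)? no; and no prospectus has been approved by the competent authority? yes. So the offer is not a Reportable Solicitation.
Under section 7: the securities are non-transferable? yes; or the offer is underwritten? no. So the offer is a Senior Transaction.
Under section 3: the offer is addressed solely to qualified investors? yes; and the issuer is a credit institution? yes; and the offer is underwritten? no. So the offer is not a Class-P Offer.
Under section 14: the issuer has not published audited accounts for the preceding year? no; and the issuer has its registered office in the jurisdiction? yes. So the offer is not a Tier V Placement.
Under section 4: Senior Transaction (section 7)? yes; and Class-P Offer (section 3)? no; and not a Tier V Placement (section 14)? yes. So the offer is not a Designated Transaction.
Under section 10: not a Reportable Solicitation (section 2)? yes; and Designated Transaction (section 4)? no. So the offer is not a Tier III Solicitation.
Under section 12: the issuer has its registered office in the jurisdiction? yes; or the securities are to be admitted to a regulated market? no. So the offer is a Senior Solicitation.
Under section 13: the offer is addressed solely to qualified investors? yes; or the offer is made in connection with a takeover? no; or the securities carry voting rights? yes. So the offer is an Accredited Distribution.
Under section 9: the issuer is a credit institution? yes; or the offer is underwritten? no. So the offer is a Covered Transaction.
Under section 11: not a Senior Solicitation (section 12)? no; and Accredited Distribution (section 13)? yes; and Covered Transaction (section 9)? yes. So the offer is not a Relevant Placement.
Under section 1: not a Tier III Solicitation (section 10)? yes; and Relevant Placement (section 11)? no. So the offer is not an Approved Offer.

Relevant Placement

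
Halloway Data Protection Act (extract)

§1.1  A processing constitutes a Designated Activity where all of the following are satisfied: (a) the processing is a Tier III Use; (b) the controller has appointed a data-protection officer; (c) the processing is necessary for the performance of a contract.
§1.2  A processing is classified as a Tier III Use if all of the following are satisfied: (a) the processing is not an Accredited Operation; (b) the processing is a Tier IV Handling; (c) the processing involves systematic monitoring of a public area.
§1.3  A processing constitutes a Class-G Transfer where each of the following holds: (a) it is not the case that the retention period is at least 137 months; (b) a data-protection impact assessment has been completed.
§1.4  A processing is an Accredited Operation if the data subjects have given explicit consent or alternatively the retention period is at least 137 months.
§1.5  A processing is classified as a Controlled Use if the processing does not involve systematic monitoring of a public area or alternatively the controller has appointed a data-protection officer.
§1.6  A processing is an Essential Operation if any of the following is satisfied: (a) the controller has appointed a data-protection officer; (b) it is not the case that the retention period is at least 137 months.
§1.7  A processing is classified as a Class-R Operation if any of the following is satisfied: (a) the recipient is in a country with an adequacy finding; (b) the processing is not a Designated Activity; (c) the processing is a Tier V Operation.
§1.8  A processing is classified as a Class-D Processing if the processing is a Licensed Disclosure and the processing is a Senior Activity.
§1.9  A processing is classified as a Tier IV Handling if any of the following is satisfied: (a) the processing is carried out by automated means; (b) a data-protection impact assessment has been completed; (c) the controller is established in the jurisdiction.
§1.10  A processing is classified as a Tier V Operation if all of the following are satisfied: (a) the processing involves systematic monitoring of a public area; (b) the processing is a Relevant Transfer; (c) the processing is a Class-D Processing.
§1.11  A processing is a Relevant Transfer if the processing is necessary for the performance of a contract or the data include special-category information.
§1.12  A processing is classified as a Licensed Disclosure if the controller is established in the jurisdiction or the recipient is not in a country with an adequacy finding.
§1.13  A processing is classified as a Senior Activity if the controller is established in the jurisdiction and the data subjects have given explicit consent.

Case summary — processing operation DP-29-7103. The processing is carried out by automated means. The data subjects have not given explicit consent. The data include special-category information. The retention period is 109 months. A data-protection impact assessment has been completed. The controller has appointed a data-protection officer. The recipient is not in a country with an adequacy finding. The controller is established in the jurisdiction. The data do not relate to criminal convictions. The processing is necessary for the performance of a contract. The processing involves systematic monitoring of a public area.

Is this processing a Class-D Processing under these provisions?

§1.12 — Licensed Disclosure: [the controller is established in the jurisdiction? yes] OR [the recipient is not in a country with an adequacy finding? yes] → satisfied.
§1.13 — Senior Activity: [the controller is established in the jurisdiction? yes] AND [the data subjects have given explicit consent? no] → not satisfied.
§1.8 — Class-D Processing: [Licensed Disclosure (§1.12)? yes] AND [Senior Activity (§1.13)? no] → not satisfied.

No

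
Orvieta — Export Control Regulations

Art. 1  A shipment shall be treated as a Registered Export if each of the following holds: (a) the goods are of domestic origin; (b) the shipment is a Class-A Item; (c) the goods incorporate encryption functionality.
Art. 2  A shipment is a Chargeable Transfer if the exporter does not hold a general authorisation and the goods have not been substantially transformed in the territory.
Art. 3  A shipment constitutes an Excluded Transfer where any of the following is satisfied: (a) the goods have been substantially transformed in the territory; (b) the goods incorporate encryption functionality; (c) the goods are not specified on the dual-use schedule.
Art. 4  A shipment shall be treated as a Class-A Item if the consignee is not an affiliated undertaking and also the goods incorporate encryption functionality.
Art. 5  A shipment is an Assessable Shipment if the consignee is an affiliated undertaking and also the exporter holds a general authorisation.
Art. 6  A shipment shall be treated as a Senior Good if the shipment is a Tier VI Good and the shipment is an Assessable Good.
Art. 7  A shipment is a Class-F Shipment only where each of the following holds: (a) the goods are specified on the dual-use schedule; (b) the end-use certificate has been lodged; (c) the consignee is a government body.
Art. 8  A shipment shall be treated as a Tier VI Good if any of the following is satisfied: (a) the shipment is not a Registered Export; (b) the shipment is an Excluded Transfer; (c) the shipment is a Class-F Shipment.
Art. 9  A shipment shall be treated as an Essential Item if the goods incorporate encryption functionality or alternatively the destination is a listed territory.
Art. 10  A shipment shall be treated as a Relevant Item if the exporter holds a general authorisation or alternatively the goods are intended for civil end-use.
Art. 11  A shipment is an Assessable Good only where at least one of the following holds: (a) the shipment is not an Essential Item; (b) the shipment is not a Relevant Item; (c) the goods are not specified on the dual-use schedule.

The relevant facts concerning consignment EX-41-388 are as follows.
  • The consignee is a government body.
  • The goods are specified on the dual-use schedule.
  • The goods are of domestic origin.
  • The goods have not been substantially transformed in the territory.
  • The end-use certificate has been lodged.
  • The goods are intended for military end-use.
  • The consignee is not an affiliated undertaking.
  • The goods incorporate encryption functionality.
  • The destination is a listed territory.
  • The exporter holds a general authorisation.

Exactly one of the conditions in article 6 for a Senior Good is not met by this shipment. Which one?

Assessable Good

Under article 4: the consignee is not an affiliated undertaking? yes; and the goods incorporate encryption functionality? yes. So the shipment is a Class-A Item.
Under article 1: the goods are of domestic origin? yes; and Class-A Item (article 4)? yes; and the goods incorporate encryption functionality? yes. So the shipment is a Registered Export.
Under article 3: the goods have been substantially transformed in the territory? no; or the goods incorporate encryption functionality? yes; or the goods are not specified on the dual-use schedule? no. So the shipment is an Excluded Transfer.
Under article 7: the goods are specified on the dual-use schedule? yes; and the end-use certificate has been lodged? yes; and the consignee is a government body? yes. So the shipment is a Class-F Shipment.
Under article 8: not a Registered Export (article 1)? no; or Excluded Transfer (article 3)? yes; or Class-F Shipment (article 7)? yes. So the shipment is a Tier VI Good.
Under article 9: the goods incorporate encryption functionality? yes; or the destination is a listed territory? yes. So the shipment is an Essential Item.
Under article 10: the exporter holds a general authorisation? yes; or the goods are intended for civil end-use? no. So the shipment is a Relevant Item.
Under article 11: not an Essential Item (article 9)? no; or not a Relevant Item (article 10)? no; or the goods are not specified on the dual-use schedule? no. So the shipment is not an Assessable Good.
Under article 6: Tier VI Good (article 8)? yes; and Assessable Good (article 11)? no. So the shipment is not a Senior Good.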